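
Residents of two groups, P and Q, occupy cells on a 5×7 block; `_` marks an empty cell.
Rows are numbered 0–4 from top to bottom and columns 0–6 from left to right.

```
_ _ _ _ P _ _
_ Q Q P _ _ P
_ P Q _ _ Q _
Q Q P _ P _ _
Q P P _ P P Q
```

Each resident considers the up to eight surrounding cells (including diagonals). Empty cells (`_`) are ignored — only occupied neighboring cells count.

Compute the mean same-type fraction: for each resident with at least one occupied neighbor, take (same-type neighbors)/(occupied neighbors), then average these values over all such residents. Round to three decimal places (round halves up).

0.487

(0,4)P 1/1
(1,1)Q 2/3
(1,2)Q 2/4
(1,3)P 1/3
(1,6)P 0/1
(2,1)P 1/6
(2,2)Q 3/6
(2,5)Q 0/2
(3,0)Q 2/4
(3,1)Q 3/7
(3,2)P 3/5
(3,4)P 2/3
(4,0)Q 2/3
(4,1)P 2/5
(4,2)P 2/3
(4,4)P 2/2
(4,5)P 2/3
(4,6)Q 0/1
Sum over 18 residents: 1/1 + 2/3 + 2/4 + 1/3 + 0/1 + 1/6 + 3/6 + 0/2 + 2/4 + 3/7 + 3/5 + 2/3 + 2/3 + 2/5 + 2/3 + 2/2 + 2/3 + 0/1 = 184/21; mean = 184/21 ÷ 18 = 92/189 = 0.486772… → 0.487.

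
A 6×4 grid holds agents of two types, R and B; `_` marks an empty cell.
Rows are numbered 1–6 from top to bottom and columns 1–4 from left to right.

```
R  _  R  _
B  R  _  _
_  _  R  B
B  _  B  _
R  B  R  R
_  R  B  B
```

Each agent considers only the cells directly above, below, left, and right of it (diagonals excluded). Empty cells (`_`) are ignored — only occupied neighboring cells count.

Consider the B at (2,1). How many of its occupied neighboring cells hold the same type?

Occupied neighbors of (2,1): (1,1)=R, (2,2)=R.
Same type (B): 0 of 2.

0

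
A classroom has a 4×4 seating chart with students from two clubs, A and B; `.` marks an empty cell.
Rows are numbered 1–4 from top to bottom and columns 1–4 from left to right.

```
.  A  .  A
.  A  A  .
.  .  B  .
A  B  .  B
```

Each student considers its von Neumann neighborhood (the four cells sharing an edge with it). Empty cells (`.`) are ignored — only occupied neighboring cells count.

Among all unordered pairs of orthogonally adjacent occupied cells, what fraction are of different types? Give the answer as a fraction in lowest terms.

1/2

Scan each occupied cell's neighbors to the right and below so each pair is counted once.
From row 1: 0 unlike of 1 pairs (running 0/1).
From row 2: 1 unlike of 2 pairs (running 1/3).
From row 4: 1 unlike of 1 pairs (running 2/4).
Total adjacent occupied pairs: 4; unlike-type pairs: 2.
2/4 reduces to 1/2.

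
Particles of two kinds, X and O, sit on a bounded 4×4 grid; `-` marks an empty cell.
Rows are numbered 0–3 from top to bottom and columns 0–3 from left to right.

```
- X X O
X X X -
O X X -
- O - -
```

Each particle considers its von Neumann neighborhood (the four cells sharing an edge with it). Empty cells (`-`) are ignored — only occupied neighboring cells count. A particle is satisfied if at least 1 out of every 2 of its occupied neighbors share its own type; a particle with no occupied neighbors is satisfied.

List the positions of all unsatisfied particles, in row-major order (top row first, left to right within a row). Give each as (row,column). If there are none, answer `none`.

(0,3), (2,0), (3,1)

(0,1)X 2/2 ok
(0,2)X 2/3 ok
(0,3)O 0/1 unhappy
(1,0)X 1/2 ok
(1,1)X 4/4 ok
(1,2)X 3/3 ok
(2,0)O 0/2 unhappy
(2,1)X 2/4 ok
(2,2)X 2/2 ok
(3,1)O 0/1 unhappy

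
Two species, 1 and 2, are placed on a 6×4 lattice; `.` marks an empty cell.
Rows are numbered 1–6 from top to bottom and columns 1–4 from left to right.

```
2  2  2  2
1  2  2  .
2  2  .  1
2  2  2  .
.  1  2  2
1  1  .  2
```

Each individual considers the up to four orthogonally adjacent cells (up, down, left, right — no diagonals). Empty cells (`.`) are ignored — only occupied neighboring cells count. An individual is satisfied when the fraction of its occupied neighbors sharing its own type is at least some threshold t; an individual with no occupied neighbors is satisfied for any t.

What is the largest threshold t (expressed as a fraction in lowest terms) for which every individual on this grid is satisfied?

0/1

(1,1)2 1/2
(1,2)2 3/3
(1,3)2 3/3
(1,4)2 1/1
(2,1)1 0/3
(2,2)2 3/4
(2,3)2 2/2
(3,1)2 2/3
(3,2)2 3/3
(3,4)1 — no occupied neighbors
(4,1)2 2/2
(4,2)2 3/4
(4,3)2 2/2
(5,2)1 1/3
(5,3)2 2/3
(5,4)2 2/2
(6,1)1 1/1
(6,2)1 2/2
(6,4)2 1/1
The smallest same-type fraction is 0/3 at (2,1), which reduces to 0/1. Any threshold above that leaves this individual unsatisfied.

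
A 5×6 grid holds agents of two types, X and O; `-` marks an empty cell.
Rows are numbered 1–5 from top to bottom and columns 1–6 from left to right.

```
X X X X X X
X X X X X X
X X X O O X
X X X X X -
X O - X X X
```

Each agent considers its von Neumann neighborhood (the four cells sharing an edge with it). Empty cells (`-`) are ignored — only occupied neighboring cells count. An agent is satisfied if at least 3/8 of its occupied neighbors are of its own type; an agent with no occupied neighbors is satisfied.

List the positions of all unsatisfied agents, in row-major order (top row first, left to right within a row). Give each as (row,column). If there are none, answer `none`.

(3,4), (3,5), (5,2)

Row 1: (1,1)X 2/2 ok · (1,2)X 3/3 ok · (1,3)X 3/3 ok · (1,4)X 3/3 ok · (1,5)X 3/3 ok · (1,6)X 2/2 ok
Row 2: (2,1)X 3/3 ok · (2,2)X 4/4 ok · (2,3)X 4/4 ok · (2,4)X 3/4 ok · (2,5)X 3/4 ok · (2,6)X 3/3 ok
Row 3: (3,1)X 3/3 ok · (3,2)X 4/4 ok · (3,3)X 3/4 ok · (3,4)O 1/4 unhappy · (3,5)O 1/4 unhappy · (3,6)X 1/2 ok
Row 4: (4,1)X 3/3 ok · (4,2)X 3/4 ok · (4,3)X 3/3 ok · (4,4)X 3/4 ok · (4,5)X 2/3 ok
Row 5: (5,1)X 1/2 ok · (5,2)O 0/2 unhappy · (5,4)X 2/2 ok · (5,5)X 3/3 ok · (5,6)X 1/1 ok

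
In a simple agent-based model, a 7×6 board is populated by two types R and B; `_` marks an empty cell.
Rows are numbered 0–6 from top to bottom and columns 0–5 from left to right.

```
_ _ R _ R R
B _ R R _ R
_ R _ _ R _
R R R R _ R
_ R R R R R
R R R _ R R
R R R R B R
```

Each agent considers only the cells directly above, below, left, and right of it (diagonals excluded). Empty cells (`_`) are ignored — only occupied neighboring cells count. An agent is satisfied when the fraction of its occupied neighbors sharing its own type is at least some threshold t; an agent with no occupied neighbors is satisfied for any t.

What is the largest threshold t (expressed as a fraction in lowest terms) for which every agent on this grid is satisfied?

0/1

Row 0: (0,2)R 1/1 · (0,4)R 1/1 · (0,5)R 2/2
Row 1: (1,0)B — no occupied neighbors · (1,2)R 2/2 · (1,3)R 1/1 · (1,5)R 1/1
Row 2: (2,1)R 1/1 · (2,4)R — no occupied neighbors
Row 3: (3,0)R 1/1 · (3,1)R 4/4 · (3,2)R 3/3 · (3,3)R 2/2 · (3,5)R 1/1
Row 4: (4,1)R 3/3 · (4,2)R 4/4 · (4,3)R 3/3 · (4,4)R 3/3 · (4,5)R 3/3
Row 5: (5,0)R 2/2 · (5,1)R 4/4 · (5,2)R 3/3 · (5,4)R 2/3 · (5,5)R 3/3
Row 6: (6,0)R 2/2 · (6,1)R 3/3 · (6,2)R 3/3 · (6,3)R 1/2 · (6,4)B 0/3 · (6,5)R 1/2
The smallest same-type fraction is 0/3 at (6,4), which reduces to 0/1. Any threshold above that leaves this agent unsatisfied.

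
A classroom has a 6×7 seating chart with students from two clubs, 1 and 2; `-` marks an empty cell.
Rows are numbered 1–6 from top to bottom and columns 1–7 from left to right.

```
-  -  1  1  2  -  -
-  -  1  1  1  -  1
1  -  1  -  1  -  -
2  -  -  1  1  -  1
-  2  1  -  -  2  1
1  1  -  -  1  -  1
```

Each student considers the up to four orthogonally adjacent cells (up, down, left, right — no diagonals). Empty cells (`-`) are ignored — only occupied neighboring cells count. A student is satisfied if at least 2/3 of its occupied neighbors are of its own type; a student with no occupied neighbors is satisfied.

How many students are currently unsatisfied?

7

Row 1: (1,3)1 2/2 satisfied · (1,4)1 2/3 satisfied · (1,5)2 0/2 not
Row 2: (2,3)1 3/3 satisfied · (2,4)1 3/3 satisfied · (2,5)1 2/3 satisfied · (2,7)1 0/0 satisfied
Row 3: (3,1)1 0/1 not · (3,3)1 1/1 satisfied · (3,5)1 2/2 satisfied
Row 4: (4,1)2 0/1 not · (4,4)1 1/1 satisfied · (4,5)1 2/2 satisfied · (4,7)1 1/1 satisfied
Row 5: (5,2)2 0/2 not · (5,3)1 0/1 not · (5,6)2 0/1 not · (5,7)1 2/3 satisfied
Row 6: (6,1)1 1/1 satisfied · (6,2)1 1/2 not · (6,5)1 0/0 satisfied · (6,7)1 1/1 satisfied
Unsatisfied: (1,5), (3,1), (4,1), (5,2), (5,3), (5,6), (6,2) — 7 in total.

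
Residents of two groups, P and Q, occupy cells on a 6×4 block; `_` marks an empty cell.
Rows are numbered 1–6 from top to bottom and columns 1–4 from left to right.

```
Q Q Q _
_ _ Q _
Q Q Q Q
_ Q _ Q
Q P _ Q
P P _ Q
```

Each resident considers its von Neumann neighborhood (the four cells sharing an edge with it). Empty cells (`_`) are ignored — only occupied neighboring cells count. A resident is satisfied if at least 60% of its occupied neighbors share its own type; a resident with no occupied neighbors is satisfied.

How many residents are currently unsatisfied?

4

Row 1: (1,1)Q 1/1 ok · (1,2)Q 2/2 ok · (1,3)Q 2/2 ok
Row 2: (2,3)Q 2/2 ok
Row 3: (3,1)Q 1/1 ok · (3,2)Q 3/3 ok · (3,3)Q 3/3 ok · (3,4)Q 2/2 ok
Row 4: (4,2)Q 1/2 unhappy · (4,4)Q 2/2 ok
Row 5: (5,1)Q 0/2 unhappy · (5,2)P 1/3 unhappy · (5,4)Q 2/2 ok
Row 6: (6,1)P 1/2 unhappy · (6,2)P 2/2 ok · (6,4)Q 1/1 ok
Unsatisfied: (4,2), (5,1), (5,2), (6,1) — 4 in total.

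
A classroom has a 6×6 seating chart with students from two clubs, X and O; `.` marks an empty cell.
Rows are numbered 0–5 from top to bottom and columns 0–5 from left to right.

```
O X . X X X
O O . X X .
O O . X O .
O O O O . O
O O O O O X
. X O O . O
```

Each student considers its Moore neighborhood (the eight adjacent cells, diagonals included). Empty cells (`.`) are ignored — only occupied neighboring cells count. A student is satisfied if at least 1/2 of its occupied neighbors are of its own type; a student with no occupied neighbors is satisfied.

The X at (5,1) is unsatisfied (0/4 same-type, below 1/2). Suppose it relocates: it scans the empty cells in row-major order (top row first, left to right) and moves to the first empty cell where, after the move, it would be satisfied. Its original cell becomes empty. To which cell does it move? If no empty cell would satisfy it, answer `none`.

Vacating (5,1). Empty cells in order:
  (0,2): 3/4 same-type → satisfied — stop here.

(0,2)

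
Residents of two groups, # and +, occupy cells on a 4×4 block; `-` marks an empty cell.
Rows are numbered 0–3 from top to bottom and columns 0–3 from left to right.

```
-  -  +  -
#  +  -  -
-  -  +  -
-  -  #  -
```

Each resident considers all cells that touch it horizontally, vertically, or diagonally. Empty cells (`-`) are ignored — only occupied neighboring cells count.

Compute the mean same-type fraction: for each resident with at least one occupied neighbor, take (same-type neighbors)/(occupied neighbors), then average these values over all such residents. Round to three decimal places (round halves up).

0.433

(0,2)+ 1/1
(1,0)# 0/1
(1,1)+ 2/3
(2,2)+ 1/2
(3,2)# 0/1
Sum over 5 residents: 1/1 + 0/1 + 2/3 + 1/2 + 0/1 = 13/6; mean = 13/6 ÷ 5 = 13/30 = 0.433333… → 0.433.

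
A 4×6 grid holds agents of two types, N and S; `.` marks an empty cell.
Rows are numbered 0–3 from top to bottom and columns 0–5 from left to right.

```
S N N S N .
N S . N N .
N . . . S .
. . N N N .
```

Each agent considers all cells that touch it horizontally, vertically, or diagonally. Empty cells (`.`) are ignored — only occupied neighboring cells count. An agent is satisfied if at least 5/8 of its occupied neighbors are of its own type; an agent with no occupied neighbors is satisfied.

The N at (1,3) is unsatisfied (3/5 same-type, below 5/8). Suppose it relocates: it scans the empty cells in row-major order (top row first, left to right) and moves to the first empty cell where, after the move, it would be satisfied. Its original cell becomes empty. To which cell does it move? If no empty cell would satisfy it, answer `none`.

(0,5)

Vacating (1,3). Empty cells in order:
  (0,5): 2/2 same-type → satisfied — stop here.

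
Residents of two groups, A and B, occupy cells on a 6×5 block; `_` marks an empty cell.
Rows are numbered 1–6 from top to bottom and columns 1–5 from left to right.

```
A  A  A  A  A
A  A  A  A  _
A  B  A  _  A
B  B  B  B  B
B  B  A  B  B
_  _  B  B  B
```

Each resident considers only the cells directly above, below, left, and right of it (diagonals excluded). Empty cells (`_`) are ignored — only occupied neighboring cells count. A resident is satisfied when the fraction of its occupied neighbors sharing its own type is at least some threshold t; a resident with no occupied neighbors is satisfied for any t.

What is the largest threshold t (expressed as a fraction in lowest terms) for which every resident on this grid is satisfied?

(1,1)A 2/2
(1,2)A 3/3
(1,3)A 3/3
(1,4)A 3/3
(1,5)A 1/1
(2,1)A 3/3
(2,2)A 3/4
(2,3)A 4/4
(2,4)A 2/2
(3,1)A 1/3
(3,2)B 1/4
(3,3)A 1/3
(3,5)A 0/1
(4,1)B 2/3
(4,2)B 4/4
(4,3)B 2/4
(4,4)B 3/3
(4,5)B 2/3
(5,1)B 2/2
(5,2)B 2/3
(5,3)A 0/4
(5,4)B 3/4
(5,5)B 3/3
(6,3)B 1/2
(6,4)B 3/3
(6,5)B 2/2
The smallest same-type fraction is 0/1 at (3,5), which reduces to 0/1. Any threshold above that leaves this resident unsatisfied.

0/1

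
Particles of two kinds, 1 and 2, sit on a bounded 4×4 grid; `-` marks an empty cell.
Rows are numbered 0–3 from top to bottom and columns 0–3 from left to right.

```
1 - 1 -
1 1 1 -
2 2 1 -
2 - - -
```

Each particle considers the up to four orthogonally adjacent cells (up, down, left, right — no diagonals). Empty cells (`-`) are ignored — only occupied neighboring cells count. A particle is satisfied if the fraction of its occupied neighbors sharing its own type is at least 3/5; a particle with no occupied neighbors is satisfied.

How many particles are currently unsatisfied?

Row 0: (0,0)1 1/1 ✓ · (0,2)1 1/1 ✓
Row 1: (1,0)1 2/3 ✓ · (1,1)1 2/3 ✓ · (1,2)1 3/3 ✓
Row 2: (2,0)2 2/3 ✓ · (2,1)2 1/3 ✗ · (2,2)1 1/2 ✗
Row 3: (3,0)2 1/1 ✓
Unsatisfied: (2,1), (2,2) — 2 in total.

2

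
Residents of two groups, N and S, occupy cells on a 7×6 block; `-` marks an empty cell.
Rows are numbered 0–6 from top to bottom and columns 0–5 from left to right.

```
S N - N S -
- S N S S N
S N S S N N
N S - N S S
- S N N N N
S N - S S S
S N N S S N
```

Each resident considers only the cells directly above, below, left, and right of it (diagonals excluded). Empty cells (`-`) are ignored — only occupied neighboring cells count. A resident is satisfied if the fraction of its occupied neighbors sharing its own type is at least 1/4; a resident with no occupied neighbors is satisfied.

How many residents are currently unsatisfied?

9

(0,0)S 0/1 ✗
(0,1)N 0/2 ✗
(0,3)N 0/2 ✗
(0,4)S 1/2 ✓
(1,1)S 0/3 ✗
(1,2)N 0/3 ✗
(1,3)S 2/4 ✓
(1,4)S 2/4 ✓
(1,5)N 1/2 ✓
(2,0)S 0/2 ✗
(2,1)N 0/4 ✗
(2,2)S 1/3 ✓
(2,3)S 2/4 ✓
(2,4)N 1/4 ✓
(2,5)N 2/3 ✓
(3,0)N 0/2 ✗
(3,1)S 1/3 ✓
(3,3)N 1/3 ✓
(3,4)S 1/4 ✓
(3,5)S 1/3 ✓
(4,1)S 1/3 ✓
(4,2)N 1/2 ✓
(4,3)N 3/4 ✓
(4,4)N 2/4 ✓
(4,5)N 1/3 ✓
(5,0)S 1/2 ✓
(5,1)N 1/3 ✓
(5,3)S 2/3 ✓
(5,4)S 3/4 ✓
(5,5)S 1/3 ✓
(6,0)S 1/2 ✓
(6,1)N 2/3 ✓
(6,2)N 1/2 ✓
(6,3)S 2/3 ✓
(6,4)S 2/3 ✓
(6,5)N 0/2 ✗
Unsatisfied: (0,0), (0,1), (0,3), (1,1), (1,2), (2,0), (2,1), (3,0), (6,5) — 9 in total.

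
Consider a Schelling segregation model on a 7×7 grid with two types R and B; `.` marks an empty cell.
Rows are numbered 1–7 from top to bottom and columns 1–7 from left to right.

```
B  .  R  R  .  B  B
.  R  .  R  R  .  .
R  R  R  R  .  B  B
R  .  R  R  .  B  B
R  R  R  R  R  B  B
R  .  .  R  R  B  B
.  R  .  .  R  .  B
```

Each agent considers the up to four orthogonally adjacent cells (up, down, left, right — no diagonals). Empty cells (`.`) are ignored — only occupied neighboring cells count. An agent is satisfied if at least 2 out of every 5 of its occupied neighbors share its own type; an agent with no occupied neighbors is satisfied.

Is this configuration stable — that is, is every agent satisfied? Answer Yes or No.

(1,1)B 0/0 ✓
(1,3)R 1/1 ✓
(1,4)R 2/2 ✓
(1,6)B 1/1 ✓
(1,7)B 1/1 ✓
(2,2)R 1/1 ✓
(2,4)R 3/3 ✓
(2,5)R 1/1 ✓
(3,1)R 2/2 ✓
(3,2)R 3/3 ✓
(3,3)R 3/3 ✓
(3,4)R 3/3 ✓
(3,6)B 2/2 ✓
(3,7)B 2/2 ✓
(4,1)R 2/2 ✓
(4,3)R 3/3 ✓
(4,4)R 3/3 ✓
(4,6)B 3/3 ✓
(4,7)B 3/3 ✓
(5,1)R 3/3 ✓
(5,2)R 2/2 ✓
(5,3)R 3/3 ✓
(5,4)R 4/4 ✓
(5,5)R 2/3 ✓
(5,6)B 3/4 ✓
(5,7)B 3/3 ✓
(6,1)R 1/1 ✓
(6,4)R 2/2 ✓
(6,5)R 3/4 ✓
(6,6)B 2/3 ✓
(6,7)B 3/3 ✓
(7,2)R 0/0 ✓
(7,5)R 1/1 ✓
(7,7)B 1/1 ✓
All meet the threshold, so the configuration is stable.

Yes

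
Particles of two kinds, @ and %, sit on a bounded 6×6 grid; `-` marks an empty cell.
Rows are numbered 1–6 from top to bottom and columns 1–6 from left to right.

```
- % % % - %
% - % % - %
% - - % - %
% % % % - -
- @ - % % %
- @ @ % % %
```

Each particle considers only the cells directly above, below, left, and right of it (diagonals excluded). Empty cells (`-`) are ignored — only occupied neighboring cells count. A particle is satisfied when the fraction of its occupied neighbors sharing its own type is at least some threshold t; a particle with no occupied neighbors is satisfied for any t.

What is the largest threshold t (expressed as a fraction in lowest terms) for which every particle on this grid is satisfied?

1/2

(1,2)% 1/1
(1,3)% 3/3
(1,4)% 2/2
(1,6)% 1/1
(2,1)% 1/1
(2,3)% 2/2
(2,4)% 3/3
(2,6)% 2/2
(3,1)% 2/2
(3,4)% 2/2
(3,6)% 1/1
(4,1)% 2/2
(4,2)% 2/3
(4,3)% 2/2
(4,4)% 3/3
(5,2)@ 1/2
(5,4)% 3/3
(5,5)% 3/3
(5,6)% 2/2
(6,2)@ 2/2
(6,3)@ 1/2
(6,4)% 2/3
(6,5)% 3/3
(6,6)% 2/2
The smallest same-type fraction is 1/2 at (5,2), which reduces to 1/2. Any threshold above that leaves this particle unsatisfied.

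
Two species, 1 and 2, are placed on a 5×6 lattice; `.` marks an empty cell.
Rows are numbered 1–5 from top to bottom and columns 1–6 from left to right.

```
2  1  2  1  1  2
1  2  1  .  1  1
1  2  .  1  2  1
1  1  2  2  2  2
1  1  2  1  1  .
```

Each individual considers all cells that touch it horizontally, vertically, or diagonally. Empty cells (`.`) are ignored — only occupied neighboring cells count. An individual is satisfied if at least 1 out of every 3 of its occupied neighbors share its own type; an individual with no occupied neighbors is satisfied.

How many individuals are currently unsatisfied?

(1,1)2 1/3 ✓
(1,2)1 2/5 ✓
(1,3)2 1/4 ✗
(1,4)1 3/4 ✓
(1,5)1 3/4 ✓
(1,6)2 0/3 ✗
(2,1)1 2/5 ✓
(2,2)2 3/7 ✓
(2,3)1 3/6 ✓
(2,5)1 5/7 ✓
(2,6)1 3/5 ✓
(3,1)1 3/5 ✓
(3,2)2 2/7 ✗
(3,4)1 2/6 ✓
(3,5)2 3/7 ✓
(3,6)1 2/5 ✓
(4,1)1 4/5 ✓
(4,2)1 4/7 ✓
(4,3)2 3/7 ✓
(4,4)2 4/7 ✓
(4,5)2 3/7 ✓
(4,6)2 2/4 ✓
(5,1)1 3/3 ✓
(5,2)1 3/5 ✓
(5,3)2 2/5 ✓
(5,4)1 1/5 ✗
(5,5)1 1/4 ✗
Unsatisfied: (1,3), (1,6), (3,2), (5,4), (5,5) — 5 in total.

5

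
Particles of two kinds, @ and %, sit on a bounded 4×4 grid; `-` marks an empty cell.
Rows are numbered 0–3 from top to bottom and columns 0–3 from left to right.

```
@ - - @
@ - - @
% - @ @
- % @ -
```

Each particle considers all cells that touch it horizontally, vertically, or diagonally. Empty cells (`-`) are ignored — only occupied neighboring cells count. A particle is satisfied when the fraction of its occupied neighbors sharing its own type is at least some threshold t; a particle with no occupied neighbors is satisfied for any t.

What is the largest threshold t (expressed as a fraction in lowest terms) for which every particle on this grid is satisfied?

1/3

(0,0)@ 1/1
(0,3)@ 1/1
(1,0)@ 1/2
(1,3)@ 3/3
(2,0)% 1/2
(2,2)@ 3/4
(2,3)@ 3/3
(3,1)% 1/3
(3,2)@ 2/3
The smallest same-type fraction is 1/3 at (3,1), which reduces to 1/3. Any threshold above that leaves this particle unsatisfied.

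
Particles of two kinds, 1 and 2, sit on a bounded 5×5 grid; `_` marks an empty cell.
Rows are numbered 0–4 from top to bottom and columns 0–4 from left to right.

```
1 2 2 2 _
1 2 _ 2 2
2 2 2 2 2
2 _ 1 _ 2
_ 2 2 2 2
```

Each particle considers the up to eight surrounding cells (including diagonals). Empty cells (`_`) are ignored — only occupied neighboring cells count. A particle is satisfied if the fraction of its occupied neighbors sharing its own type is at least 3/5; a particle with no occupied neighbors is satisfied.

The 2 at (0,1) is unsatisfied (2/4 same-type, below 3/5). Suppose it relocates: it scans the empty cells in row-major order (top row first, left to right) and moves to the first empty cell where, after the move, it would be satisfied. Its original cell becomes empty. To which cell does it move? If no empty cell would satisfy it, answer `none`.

Vacating (0,1). Empty cells in order:
  (0,4): 3/3 same-type → satisfied — stop here.

(0,4)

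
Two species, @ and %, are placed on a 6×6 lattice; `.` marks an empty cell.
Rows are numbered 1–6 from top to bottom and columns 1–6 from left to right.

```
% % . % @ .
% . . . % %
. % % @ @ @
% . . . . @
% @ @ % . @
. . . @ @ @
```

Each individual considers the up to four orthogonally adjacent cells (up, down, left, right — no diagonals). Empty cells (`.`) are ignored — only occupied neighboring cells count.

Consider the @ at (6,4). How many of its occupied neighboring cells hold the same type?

1

Occupied neighbors of (6,4): (5,4)=%, (6,5)=@.
Same type (@): 1 of 2.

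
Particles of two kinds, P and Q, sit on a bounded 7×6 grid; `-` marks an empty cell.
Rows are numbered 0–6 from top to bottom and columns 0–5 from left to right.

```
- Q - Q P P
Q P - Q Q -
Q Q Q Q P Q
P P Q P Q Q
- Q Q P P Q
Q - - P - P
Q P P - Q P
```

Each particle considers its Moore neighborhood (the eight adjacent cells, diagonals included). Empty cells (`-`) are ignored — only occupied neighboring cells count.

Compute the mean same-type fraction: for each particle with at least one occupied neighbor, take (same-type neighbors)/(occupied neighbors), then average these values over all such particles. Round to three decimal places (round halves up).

0.489

(0,1)Q 1/2
(0,3)Q 2/3
(0,4)P 1/4
(0,5)P 1/2
(1,0)Q 3/4
(1,1)P 0/5
(1,3)Q 4/6
(1,4)Q 4/7
(2,0)Q 2/5
(2,1)Q 4/7
(2,2)Q 4/7
(2,3)Q 5/7
(2,4)P 1/7
(2,5)Q 3/4
(3,0)P 1/4
(3,1)P 1/7
(3,2)Q 5/8
(3,3)P 3/8
(3,4)Q 4/8
(3,5)Q 3/5
(4,1)Q 3/5
(4,2)Q 2/6
(4,3)P 3/6
(4,4)P 4/7
(4,5)Q 2/4
(5,0)Q 2/3
(5,3)P 3/5
(5,5)P 2/4
(6,0)Q 1/2
(6,1)P 1/3
(6,2)P 2/2
(6,4)Q 0/3
(6,5)P 1/2
Sum over 33 particles: 1/2 + 2/3 + 1/4 + 1/2 + 3/4 + 0/5 + 4/6 + 4/7 + 2/5 + 4/7 + 4/7 + 5/7 + 1/7 + 3/4 + 1/4 + 1/7 + 5/8 + 3/8 + 4/8 + 3/5 + 3/5 + 2/6 + 3/6 + 4/7 + 2/4 + 2/3 + 3/5 + 2/4 + 1/2 + 1/3 + 2/2 + 0/3 + 1/2 = 1696/105; mean = 1696/105 ÷ 33 = 1696/3465 = 0.489466… → 0.489.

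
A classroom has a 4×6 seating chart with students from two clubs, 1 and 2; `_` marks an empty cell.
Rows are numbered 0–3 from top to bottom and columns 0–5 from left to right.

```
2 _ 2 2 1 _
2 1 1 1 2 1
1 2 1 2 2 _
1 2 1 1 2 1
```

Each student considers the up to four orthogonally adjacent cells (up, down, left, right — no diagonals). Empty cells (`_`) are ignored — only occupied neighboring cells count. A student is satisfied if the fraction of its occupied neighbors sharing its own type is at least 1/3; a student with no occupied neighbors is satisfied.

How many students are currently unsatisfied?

7

(0,0)2 1/1 ok
(0,2)2 1/2 ok
(0,3)2 1/3 ok
(0,4)1 0/2 unhappy
(1,0)2 1/3 ok
(1,1)1 1/3 ok
(1,2)1 3/4 ok
(1,3)1 1/4 unhappy
(1,4)2 1/4 unhappy
(1,5)1 0/1 unhappy
(2,0)1 1/3 ok
(2,1)2 1/4 unhappy
(2,2)1 2/4 ok
(2,3)2 1/4 unhappy
(2,4)2 3/3 ok
(3,0)1 1/2 ok
(3,1)2 1/3 ok
(3,2)1 2/3 ok
(3,3)1 1/3 ok
(3,4)2 1/3 ok
(3,5)1 0/1 unhappy
Unsatisfied: (0,4), (1,3), (1,4), (1,5), (2,1), (2,3), (3,5) — 7 in total.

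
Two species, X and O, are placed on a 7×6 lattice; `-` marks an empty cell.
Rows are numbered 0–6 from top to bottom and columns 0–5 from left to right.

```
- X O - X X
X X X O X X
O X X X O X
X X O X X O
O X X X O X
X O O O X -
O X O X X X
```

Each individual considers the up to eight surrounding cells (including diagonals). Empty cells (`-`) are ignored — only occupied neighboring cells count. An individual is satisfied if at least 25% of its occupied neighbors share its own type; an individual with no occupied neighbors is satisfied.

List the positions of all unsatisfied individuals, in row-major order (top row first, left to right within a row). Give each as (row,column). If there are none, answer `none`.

Row 0: (0,1)X 3/4 ✓ · (0,2)O 1/4 ✓ · (0,4)X 3/4 ✓ · (0,5)X 3/3 ✓
Row 1: (1,0)X 3/4 ✓ · (1,1)X 5/7 ✓ · (1,2)X 5/7 ✓ · (1,3)O 2/7 ✓ · (1,4)X 5/7 ✓ · (1,5)X 4/5 ✓
Row 2: (2,0)O 0/5 ✗ · (2,1)X 6/8 ✓ · (2,2)X 6/8 ✓ · (2,3)X 5/8 ✓ · (2,4)O 2/8 ✓ · (2,5)X 3/5 ✓
Row 3: (3,0)X 3/5 ✓ · (3,1)X 5/8 ✓ · (3,2)O 0/8 ✗ · (3,3)X 5/8 ✓ · (3,4)X 5/8 ✓ · (3,5)O 2/5 ✓
Row 4: (4,0)O 1/5 ✗ · (4,1)X 4/8 ✓ · (4,2)X 4/8 ✓ · (4,3)X 4/8 ✓ · (4,4)O 2/7 ✓ · (4,5)X 2/4 ✓
Row 5: (5,0)X 2/5 ✓ · (5,1)O 4/8 ✓ · (5,2)O 3/8 ✓ · (5,3)O 3/8 ✓ · (5,4)X 5/7 ✓
Row 6: (6,0)O 1/3 ✓ · (6,1)X 1/5 ✗ · (6,2)O 3/5 ✓ · (6,3)X 2/5 ✓ · (6,4)X 3/4 ✓ · (6,5)X 2/2 ✓

(2,0), (3,2), (4,0), (6,1)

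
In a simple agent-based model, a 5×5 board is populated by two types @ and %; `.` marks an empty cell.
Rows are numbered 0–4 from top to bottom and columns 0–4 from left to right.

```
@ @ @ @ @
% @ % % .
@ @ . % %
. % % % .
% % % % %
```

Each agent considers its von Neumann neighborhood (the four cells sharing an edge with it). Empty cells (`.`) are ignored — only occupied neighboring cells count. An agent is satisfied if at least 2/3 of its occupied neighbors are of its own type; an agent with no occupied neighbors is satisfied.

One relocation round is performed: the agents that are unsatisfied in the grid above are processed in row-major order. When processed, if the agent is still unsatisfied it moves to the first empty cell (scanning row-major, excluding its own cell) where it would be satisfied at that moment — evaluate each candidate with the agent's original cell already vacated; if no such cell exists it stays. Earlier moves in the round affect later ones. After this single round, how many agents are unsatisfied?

2

Initially unsatisfied (in order): (0,0), (1,0), (1,1), (1,2), (2,0).
  (0,0): no empty cell satisfies it; stays.
  (1,0) → (1,4).
  (1,1): now satisfied by earlier moves; stays.
  (1,2) → (2,2).
  (2,0): now satisfied by earlier moves; stays.
Resulting grid:
@ @ @ @ @
. @ . % %
@ @ % % %
. % % % .
% % % % %
Unsatisfied now: (0,4), (2,1).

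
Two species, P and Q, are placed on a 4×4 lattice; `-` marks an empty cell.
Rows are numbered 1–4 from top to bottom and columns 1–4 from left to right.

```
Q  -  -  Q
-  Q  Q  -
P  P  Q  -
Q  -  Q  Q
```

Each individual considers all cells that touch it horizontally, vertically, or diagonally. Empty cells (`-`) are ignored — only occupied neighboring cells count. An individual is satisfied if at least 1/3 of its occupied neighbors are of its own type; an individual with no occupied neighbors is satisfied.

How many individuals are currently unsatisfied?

2

(1,1)Q 1/1 ✓
(1,4)Q 1/1 ✓
(2,2)Q 3/5 ✓
(2,3)Q 3/4 ✓
(3,1)P 1/3 ✓
(3,2)P 1/6 ✗
(3,3)Q 4/5 ✓
(4,1)Q 0/2 ✗
(4,3)Q 2/3 ✓
(4,4)Q 2/2 ✓
Unsatisfied: (3,2), (4,1) — 2 in total.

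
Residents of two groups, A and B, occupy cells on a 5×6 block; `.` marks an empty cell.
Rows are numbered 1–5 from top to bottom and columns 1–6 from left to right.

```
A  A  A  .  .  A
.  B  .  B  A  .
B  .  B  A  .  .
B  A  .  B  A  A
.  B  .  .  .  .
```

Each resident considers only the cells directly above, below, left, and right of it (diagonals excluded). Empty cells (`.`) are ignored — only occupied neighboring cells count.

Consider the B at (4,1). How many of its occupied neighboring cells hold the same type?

1

Occupied neighbors of (4,1): (3,1)=B, (4,2)=A.
Same type (B): 1 of 2.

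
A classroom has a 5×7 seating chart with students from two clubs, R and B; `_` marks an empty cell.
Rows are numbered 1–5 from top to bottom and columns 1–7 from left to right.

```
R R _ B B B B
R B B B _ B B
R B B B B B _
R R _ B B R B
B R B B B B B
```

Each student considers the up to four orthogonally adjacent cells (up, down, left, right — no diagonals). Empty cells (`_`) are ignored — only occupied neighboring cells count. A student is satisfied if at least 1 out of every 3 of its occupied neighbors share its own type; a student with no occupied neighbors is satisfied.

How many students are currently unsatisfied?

2

Row 1: (1,1)R 2/2 ✓ · (1,2)R 1/2 ✓ · (1,4)B 2/2 ✓ · (1,5)B 2/2 ✓ · (1,6)B 3/3 ✓ · (1,7)B 2/2 ✓
Row 2: (2,1)R 2/3 ✓ · (2,2)B 2/4 ✓ · (2,3)B 3/3 ✓ · (2,4)B 3/3 ✓ · (2,6)B 3/3 ✓ · (2,7)B 2/2 ✓
Row 3: (3,1)R 2/3 ✓ · (3,2)B 2/4 ✓ · (3,3)B 3/3 ✓ · (3,4)B 4/4 ✓ · (3,5)B 3/3 ✓ · (3,6)B 2/3 ✓
Row 4: (4,1)R 2/3 ✓ · (4,2)R 2/3 ✓ · (4,4)B 3/3 ✓ · (4,5)B 3/4 ✓ · (4,6)R 0/4 ✗ · (4,7)B 1/2 ✓
Row 5: (5,1)B 0/2 ✗ · (5,2)R 1/3 ✓ · (5,3)B 1/2 ✓ · (5,4)B 3/3 ✓ · (5,5)B 3/3 ✓ · (5,6)B 2/3 ✓ · (5,7)B 2/2 ✓
Unsatisfied: (4,6), (5,1) — 2 in total.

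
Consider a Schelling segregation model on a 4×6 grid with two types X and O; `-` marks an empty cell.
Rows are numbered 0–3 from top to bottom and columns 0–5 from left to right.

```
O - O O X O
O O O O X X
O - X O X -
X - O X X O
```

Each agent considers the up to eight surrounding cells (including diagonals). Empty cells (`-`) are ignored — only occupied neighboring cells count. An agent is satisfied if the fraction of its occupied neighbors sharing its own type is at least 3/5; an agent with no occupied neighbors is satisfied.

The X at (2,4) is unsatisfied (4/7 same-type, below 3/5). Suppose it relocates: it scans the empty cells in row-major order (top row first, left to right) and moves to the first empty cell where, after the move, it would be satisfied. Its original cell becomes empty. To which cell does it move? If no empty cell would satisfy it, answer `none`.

Vacating (2,4). Empty cells in order:
  (0,1): 0/5 same-type → still unsatisfied.
  (2,1): 2/7 same-type → still unsatisfied.
  (2,5): 3/4 same-type → satisfied — stop here.

(2,5)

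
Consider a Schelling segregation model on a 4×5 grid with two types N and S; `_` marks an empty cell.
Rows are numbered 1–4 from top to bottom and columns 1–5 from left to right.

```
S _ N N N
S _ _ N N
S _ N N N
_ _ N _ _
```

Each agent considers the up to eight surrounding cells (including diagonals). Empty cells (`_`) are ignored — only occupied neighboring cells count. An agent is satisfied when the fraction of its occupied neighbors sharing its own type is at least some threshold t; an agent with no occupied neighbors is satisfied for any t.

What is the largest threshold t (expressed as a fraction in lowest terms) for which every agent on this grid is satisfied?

1/1

Row 1: (1,1)S 1/1 · (1,3)N 2/2 · (1,4)N 4/4 · (1,5)N 3/3
Row 2: (2,1)S 2/2 · (2,4)N 7/7 · (2,5)N 5/5
Row 3: (3,1)S 1/1 · (3,3)N 3/3 · (3,4)N 5/5 · (3,5)N 3/3
Row 4: (4,3)N 2/2
The smallest same-type fraction is 1/1 at (1,1), which reduces to 1/1. Any threshold above that leaves this agent unsatisfied.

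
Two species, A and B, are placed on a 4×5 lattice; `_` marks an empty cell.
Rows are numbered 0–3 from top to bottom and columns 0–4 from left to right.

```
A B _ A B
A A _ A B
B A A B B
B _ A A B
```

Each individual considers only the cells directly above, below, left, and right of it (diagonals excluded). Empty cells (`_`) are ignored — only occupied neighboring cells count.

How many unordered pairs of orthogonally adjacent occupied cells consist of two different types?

10

Scan each occupied cell's neighbors to the right and below so each pair is counted once.
From row 0: 3 unlike of 6 pairs (running 3/6).
From row 1: 3 unlike of 6 pairs (running 6/12).
From row 2: 3 unlike of 8 pairs (running 9/20).
From row 3: 1 unlike of 2 pairs (running 10/22).
Total adjacent occupied pairs: 22; unlike-type pairs: 10.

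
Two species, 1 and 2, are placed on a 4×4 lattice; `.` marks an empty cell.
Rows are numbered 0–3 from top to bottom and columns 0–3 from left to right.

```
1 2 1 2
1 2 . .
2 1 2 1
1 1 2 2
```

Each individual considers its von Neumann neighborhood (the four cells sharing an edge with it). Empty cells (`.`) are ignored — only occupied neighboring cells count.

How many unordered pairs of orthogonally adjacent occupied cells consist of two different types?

Scan each occupied cell's neighbors to the right and below so each pair is counted once.
Row 0: 1(0,0)–2(0,1)≠ 1(0,0)–1(1,0)= 2(0,1)–1(0,2)≠ 2(0,1)–2(1,1)= 1(0,2)–2(0,3)≠  → 3/5 unlike.
Row 1: 1(1,0)–2(1,1)≠ 1(1,0)–2(2,0)≠ 2(1,1)–1(2,1)≠  → 3/3 unlike.
Row 2: 2(2,0)–1(2,1)≠ 2(2,0)–1(3,0)≠ 1(2,1)–2(2,2)≠ 1(2,1)–1(3,1)= 2(2,2)–1(2,3)≠ 2(2,2)–2(3,2)= 1(2,3)–2(3,3)≠  → 5/7 unlike.
Row 3: 1(3,0)–1(3,1)= 1(3,1)–2(3,2)≠ 2(3,2)–2(3,3)=  → 1/3 unlike.
Total adjacent occupied pairs: 18; unlike-type pairs: 12.

12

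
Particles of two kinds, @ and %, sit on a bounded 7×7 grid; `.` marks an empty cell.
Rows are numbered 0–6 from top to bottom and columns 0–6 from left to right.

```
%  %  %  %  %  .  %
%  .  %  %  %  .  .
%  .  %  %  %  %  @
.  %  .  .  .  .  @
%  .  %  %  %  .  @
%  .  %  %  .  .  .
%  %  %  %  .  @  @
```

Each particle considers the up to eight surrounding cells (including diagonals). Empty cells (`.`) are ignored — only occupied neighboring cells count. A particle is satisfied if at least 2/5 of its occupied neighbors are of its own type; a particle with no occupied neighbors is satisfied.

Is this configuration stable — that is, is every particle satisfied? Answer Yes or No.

Yes

Row 0: (0,0)% 2/2 ✓ · (0,1)% 4/4 ✓ · (0,2)% 4/4 ✓ · (0,3)% 5/5 ✓ · (0,4)% 3/3 ✓ · (0,6)% 0/0 ✓
Row 1: (1,0)% 3/3 ✓ · (1,2)% 6/6 ✓ · (1,3)% 8/8 ✓ · (1,4)% 6/6 ✓
Row 2: (2,0)% 2/2 ✓ · (2,2)% 4/4 ✓ · (2,3)% 5/5 ✓ · (2,4)% 4/4 ✓ · (2,5)% 2/4 ✓ · (2,6)@ 1/2 ✓
Row 3: (3,1)% 4/4 ✓ · (3,6)@ 2/3 ✓
Row 4: (4,0)% 2/2 ✓ · (4,2)% 4/4 ✓ · (4,3)% 4/4 ✓ · (4,4)% 2/2 ✓ · (4,6)@ 1/1 ✓
Row 5: (5,0)% 3/3 ✓ · (5,2)% 6/6 ✓ · (5,3)% 6/6 ✓
Row 6: (6,0)% 2/2 ✓ · (6,1)% 4/4 ✓ · (6,2)% 4/4 ✓ · (6,3)% 3/3 ✓ · (6,5)@ 1/1 ✓ · (6,6)@ 1/1 ✓
All meet the threshold, so the configuration is stable.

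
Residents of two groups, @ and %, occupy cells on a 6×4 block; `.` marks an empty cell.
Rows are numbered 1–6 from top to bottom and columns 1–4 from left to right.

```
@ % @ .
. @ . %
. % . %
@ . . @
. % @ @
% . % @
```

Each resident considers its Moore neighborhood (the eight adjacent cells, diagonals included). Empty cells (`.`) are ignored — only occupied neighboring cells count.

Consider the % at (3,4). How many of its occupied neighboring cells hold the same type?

1

Occupied neighbors of (3,4): (2,4)=%, (4,4)=@.
Same type (%): 1 of 2.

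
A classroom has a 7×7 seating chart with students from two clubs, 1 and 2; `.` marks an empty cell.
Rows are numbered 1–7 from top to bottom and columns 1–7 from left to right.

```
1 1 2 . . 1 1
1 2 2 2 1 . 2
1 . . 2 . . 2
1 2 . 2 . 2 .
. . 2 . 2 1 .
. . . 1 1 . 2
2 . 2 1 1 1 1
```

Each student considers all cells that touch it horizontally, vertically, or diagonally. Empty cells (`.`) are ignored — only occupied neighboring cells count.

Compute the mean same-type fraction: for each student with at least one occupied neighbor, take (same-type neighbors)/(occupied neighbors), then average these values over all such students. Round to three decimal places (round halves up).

0.575

(1,1)1 2/3
(1,2)1 2/5
(1,3)2 3/4
(1,6)1 2/3
(1,7)1 1/2
(2,1)1 3/4
(2,2)2 2/6
(2,3)2 4/5
(2,4)2 3/4
(2,5)1 1/3
(2,7)2 1/3
(3,1)1 2/4
(3,4)2 3/4
(3,7)2 2/2
(4,1)1 1/2
(4,2)2 1/3
(4,4)2 3/3
(4,6)2 2/3
(5,3)2 2/3
(5,5)2 2/5
(5,6)1 1/4
(6,4)1 3/6
(6,5)1 5/6
(6,7)2 0/3
(7,1)2 — no occupied neighbors
(7,3)2 0/2
(7,4)1 3/4
(7,5)1 4/4
(7,6)1 3/4
(7,7)1 1/2
Sum over 29 students: 2/3 + 2/5 + 3/4 + 2/3 + 1/2 + 3/4 + 2/6 + 4/5 + 3/4 + 1/3 + 1/3 + 2/4 + 3/4 + 2/2 + 1/2 + 1/3 + 3/3 + 2/3 + 2/3 + 2/5 + 1/4 + 3/6 + 5/6 + 0/3 + 0/2 + 3/4 + 4/4 + 3/4 + 1/2 = 1001/60; mean = 1001/60 ÷ 29 = 1001/1740 = 0.575287… → 0.575.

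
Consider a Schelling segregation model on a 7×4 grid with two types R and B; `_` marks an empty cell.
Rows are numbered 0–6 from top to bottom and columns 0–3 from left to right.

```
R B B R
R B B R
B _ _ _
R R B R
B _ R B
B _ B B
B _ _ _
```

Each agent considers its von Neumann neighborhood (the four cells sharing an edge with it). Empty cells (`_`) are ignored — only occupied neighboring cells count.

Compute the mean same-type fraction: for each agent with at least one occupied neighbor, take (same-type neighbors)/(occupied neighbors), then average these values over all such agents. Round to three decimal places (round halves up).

Row 0: (0,0)R 1/2 · (0,1)B 2/3 · (0,2)B 2/3 · (0,3)R 1/2
Row 1: (1,0)R 1/3 · (1,1)B 2/3 · (1,2)B 2/3 · (1,3)R 1/2
Row 2: (2,0)B 0/2
Row 3: (3,0)R 1/3 · (3,1)R 1/2 · (3,2)B 0/3 · (3,3)R 0/2
Row 4: (4,0)B 1/2 · (4,2)R 0/3 · (4,3)B 1/3
Row 5: (5,0)B 2/2 · (5,2)B 1/2 · (5,3)B 2/2
Row 6: (6,0)B 1/1
Sum over 20 agents: 1/2 + 2/3 + 2/3 + 1/2 + 1/3 + 2/3 + 2/3 + 1/2 + 0/2 + 1/3 + 1/2 + 0/3 + 0/2 + 1/2 + 0/3 + 1/3 + 2/2 + 1/2 + 2/2 + 1/1 = 29/3; mean = 29/3 ÷ 20 = 29/60 = 0.483333… → 0.483.

0.483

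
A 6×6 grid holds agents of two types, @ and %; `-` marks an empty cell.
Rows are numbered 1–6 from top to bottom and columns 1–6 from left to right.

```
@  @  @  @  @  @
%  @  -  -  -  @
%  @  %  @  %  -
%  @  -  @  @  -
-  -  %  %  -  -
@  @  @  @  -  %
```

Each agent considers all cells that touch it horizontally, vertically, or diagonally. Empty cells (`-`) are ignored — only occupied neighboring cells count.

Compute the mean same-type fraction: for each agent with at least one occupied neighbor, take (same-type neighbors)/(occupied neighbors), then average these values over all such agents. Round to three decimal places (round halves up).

0.513

(1,1)@ 2/3
(1,2)@ 3/4
(1,3)@ 3/3
(1,4)@ 2/2
(1,5)@ 3/3
(1,6)@ 2/2
(2,1)% 1/5
(2,2)@ 4/7
(2,6)@ 2/3
(3,1)% 2/5
(3,2)@ 2/6
(3,3)% 0/5
(3,4)@ 2/4
(3,5)% 0/4
(4,1)% 1/3
(4,2)@ 1/5
(4,4)@ 2/6
(4,5)@ 2/4
(5,3)% 1/6
(5,4)% 1/5
(6,1)@ 1/1
(6,2)@ 2/3
(6,3)@ 2/4
(6,4)@ 1/3
(6,6)% — no occupied neighbors
Sum over 24 agents: 2/3 + 3/4 + 3/3 + 2/2 + 3/3 + 2/2 + 1/5 + 4/7 + 2/3 + 2/5 + 2/6 + 0/5 + 2/4 + 0/4 + 1/3 + 1/5 + 2/6 + 2/4 + 1/6 + 1/5 + 1/1 + 2/3 + 2/4 + 1/3 = 345/28; mean = 345/28 ÷ 24 = 115/224 = 0.513392… → 0.513.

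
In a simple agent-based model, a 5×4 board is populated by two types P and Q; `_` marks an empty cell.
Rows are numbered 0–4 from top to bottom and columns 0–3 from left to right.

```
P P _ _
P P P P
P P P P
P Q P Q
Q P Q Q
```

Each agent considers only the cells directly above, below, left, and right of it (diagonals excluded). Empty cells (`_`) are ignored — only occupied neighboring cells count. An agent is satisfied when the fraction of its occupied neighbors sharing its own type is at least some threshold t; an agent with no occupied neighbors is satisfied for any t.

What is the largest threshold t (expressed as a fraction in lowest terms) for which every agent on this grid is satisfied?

(0,0)P 2/2
(0,1)P 2/2
(1,0)P 3/3
(1,1)P 4/4
(1,2)P 3/3
(1,3)P 2/2
(2,0)P 3/3
(2,1)P 3/4
(2,2)P 4/4
(2,3)P 2/3
(3,0)P 1/3
(3,1)Q 0/4
(3,2)P 1/4
(3,3)Q 1/3
(4,0)Q 0/2
(4,1)P 0/3
(4,2)Q 1/3
(4,3)Q 2/2
The smallest same-type fraction is 0/4 at (3,1), which reduces to 0/1. Any threshold above that leaves this agent unsatisfied.

0/1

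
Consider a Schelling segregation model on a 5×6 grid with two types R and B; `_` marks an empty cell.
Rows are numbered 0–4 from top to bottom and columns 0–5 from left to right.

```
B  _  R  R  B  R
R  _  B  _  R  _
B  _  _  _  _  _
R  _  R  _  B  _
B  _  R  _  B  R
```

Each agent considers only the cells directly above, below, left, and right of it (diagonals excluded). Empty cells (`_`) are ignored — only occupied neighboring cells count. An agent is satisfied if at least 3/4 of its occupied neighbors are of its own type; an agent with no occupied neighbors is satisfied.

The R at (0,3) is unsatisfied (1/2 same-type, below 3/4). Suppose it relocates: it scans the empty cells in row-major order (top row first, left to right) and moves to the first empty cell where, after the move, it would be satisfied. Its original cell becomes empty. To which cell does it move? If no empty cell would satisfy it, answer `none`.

(1,5)

Vacating (0,3). Empty cells in order:
  (0,1): 1/2 same-type → still unsatisfied.
  (1,1): 1/2 same-type → still unsatisfied.
  (1,3): 1/2 same-type → still unsatisfied.
  (1,5): 2/2 same-type → satisfied — stop here.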